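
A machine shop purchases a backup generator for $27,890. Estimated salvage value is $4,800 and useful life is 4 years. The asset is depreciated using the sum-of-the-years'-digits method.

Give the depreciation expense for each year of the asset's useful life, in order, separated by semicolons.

$9,236; $6,927; $4,618; $2,309

Depreciable base = $27,890 − $4,800 = $23,090.
Sum of the years' digits = 4+3+2+1 = 10.
Year 1: $23,090 × 4/10 = $9,236. Book value $18,654.
Year 2: $23,090 × 3/10 = $6,927. Book value $11,727.
Year 3: $23,090 × 2/10 = $4,618. Book value $7,109.
Year 4: $23,090 × 1/10 = $2,309. Book value $4,800.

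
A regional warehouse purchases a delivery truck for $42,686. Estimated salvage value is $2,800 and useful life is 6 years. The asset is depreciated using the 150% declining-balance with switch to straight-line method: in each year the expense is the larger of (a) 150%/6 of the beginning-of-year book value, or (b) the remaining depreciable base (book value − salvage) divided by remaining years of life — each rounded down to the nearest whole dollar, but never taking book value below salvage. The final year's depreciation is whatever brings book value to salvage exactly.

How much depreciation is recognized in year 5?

$5,070

Depreciable base = $42,686 − $2,800 = $39,886.
Year 1: DB = ⌊$42,686 × 150%/6⌋ = $10,671; SL = ⌊$39,886/6⌋ = $6,647 → take DB $10,671. Book value $32,015.
Year 2: DB = ⌊$32,015 × 150%/6⌋ = $8,003; SL = ⌊$29,215/5⌋ = $5,843 → take DB $8,003. Book value $24,012.
Year 3: DB = ⌊$24,012 × 150%/6⌋ = $6,003; SL = ⌊$21,212/4⌋ = $5,303 → take DB $6,003. Book value $18,009.
Year 4: DB = ⌊$18,009 × 150%/6⌋ = $4,502; SL = ⌊$15,209/3⌋ = $5,069 → take SL $5,069. Book value $12,940.
Year 5: DB = ⌊$12,940 × 150%/6⌋ = $3,235; SL = ⌊$10,140/2⌋ = $5,070 → take SL $5,070. Book value $7,870.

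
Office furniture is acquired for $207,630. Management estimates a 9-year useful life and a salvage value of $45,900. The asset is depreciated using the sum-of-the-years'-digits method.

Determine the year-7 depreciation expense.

$10,782

Depreciable base = $207,630 − $45,900 = $161,730.
Sum of the years' digits = 9+8+7+6+5+4+3+2+1 = 45.
Year 1: $161,730 × 9/45 = $32,346. Book value $175,284.
Year 2: $161,730 × 8/45 = $28,752. Book value $146,532.
Year 3: $161,730 × 7/45 = $25,158. Book value $121,374.
Year 4: $161,730 × 6/45 = $21,564. Book value $99,810.
Year 5: $161,730 × 5/45 = $17,970. Book value $81,840.
Year 6: $161,730 × 4/45 = $14,376. Book value $67,464.
Year 7: $161,730 × 3/45 = $10,782. Book value $56,682.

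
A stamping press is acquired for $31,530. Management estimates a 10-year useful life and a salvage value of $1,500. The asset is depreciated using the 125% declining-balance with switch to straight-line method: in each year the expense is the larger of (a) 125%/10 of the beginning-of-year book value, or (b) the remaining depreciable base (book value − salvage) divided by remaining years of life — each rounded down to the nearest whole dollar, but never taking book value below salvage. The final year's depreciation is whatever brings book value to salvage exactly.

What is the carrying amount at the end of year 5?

$15,518

Depreciable base = $31,530 − $1,500 = $30,030.
Year 1: DB = ⌊$31,530 × 125%/10⌋ = $3,941; SL = ⌊$30,030/10⌋ = $3,003 → take DB $3,941. Book value $27,589.
Year 2: DB = ⌊$27,589 × 125%/10⌋ = $3,448; SL = ⌊$26,089/9⌋ = $2,898 → take DB $3,448. Book value $24,141.
Year 3: DB = ⌊$24,141 × 125%/10⌋ = $3,017; SL = ⌊$22,641/8⌋ = $2,830 → take DB $3,017. Book value $21,124.
Year 4: DB = ⌊$21,124 × 125%/10⌋ = $2,640; SL = ⌊$19,624/7⌋ = $2,803 → take SL $2,803. Book value $18,321.
Year 5: DB = ⌊$18,321 × 125%/10⌋ = $2,290; SL = ⌊$16,821/6⌋ = $2,803 → take SL $2,803. Book value $15,518.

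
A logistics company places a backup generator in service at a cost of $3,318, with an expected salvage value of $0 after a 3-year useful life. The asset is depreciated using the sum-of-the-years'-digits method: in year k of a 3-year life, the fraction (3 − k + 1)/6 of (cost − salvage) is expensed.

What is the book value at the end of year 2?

$553

Depreciable base = $3,318 − $0 = $3,318.
Sum of the years' digits = 3+2+1 = 6.
Year 1: $3,318 × 3/6 = $1,659. Book value $1,659.
Year 2: $3,318 × 2/6 = $1,106. Book value $553.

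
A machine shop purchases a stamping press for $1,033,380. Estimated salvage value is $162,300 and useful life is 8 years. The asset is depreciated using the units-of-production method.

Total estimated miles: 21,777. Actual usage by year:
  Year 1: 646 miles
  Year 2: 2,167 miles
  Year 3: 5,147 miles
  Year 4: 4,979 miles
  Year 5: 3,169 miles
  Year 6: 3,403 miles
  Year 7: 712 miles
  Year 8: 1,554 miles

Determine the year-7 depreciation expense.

Depreciable base = $1,033,380 − $162,300 = $871,080.
Rate = $871,080 / 21,777 miles = $40 per mile.
Year 1: 646 × $40 = $25,840. Book value $1,007,540.
Year 2: 2,167 × $40 = $86,680. Book value $920,860.
Year 3: 5,147 × $40 = $205,880. Book value $714,980.
Year 4: 4,979 × $40 = $199,160. Book value $515,820.
Year 5: 3,169 × $40 = $126,760. Book value $389,060.
Year 6: 3,403 × $40 = $136,120. Book value $252,940.
Year 7: 712 × $40 = $28,480. Book value $224,460.

$28,480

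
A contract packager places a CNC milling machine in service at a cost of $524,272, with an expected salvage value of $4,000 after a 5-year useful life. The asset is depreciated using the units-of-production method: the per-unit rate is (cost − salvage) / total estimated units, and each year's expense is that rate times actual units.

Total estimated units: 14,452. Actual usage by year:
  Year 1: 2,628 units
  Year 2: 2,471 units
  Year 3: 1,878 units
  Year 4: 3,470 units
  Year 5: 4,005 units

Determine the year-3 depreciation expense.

Depreciable base = $524,272 − $4,000 = $520,272.
Rate = $520,272 / 14,452 units = $36 per unit.
Year 1: 2,628 × $36 = $94,608. Book value $429,664.
Year 2: 2,471 × $36 = $88,956. Book value $340,708.
Year 3: 1,878 × $36 = $67,608. Book value $273,100.

$67,608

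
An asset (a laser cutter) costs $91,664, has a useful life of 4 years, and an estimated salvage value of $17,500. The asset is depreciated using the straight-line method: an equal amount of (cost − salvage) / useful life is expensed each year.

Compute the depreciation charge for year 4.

$18,541

Depreciable base = $91,664 − $17,500 = $74,164.
Annual expense = $74,164 / 4 = $18,541.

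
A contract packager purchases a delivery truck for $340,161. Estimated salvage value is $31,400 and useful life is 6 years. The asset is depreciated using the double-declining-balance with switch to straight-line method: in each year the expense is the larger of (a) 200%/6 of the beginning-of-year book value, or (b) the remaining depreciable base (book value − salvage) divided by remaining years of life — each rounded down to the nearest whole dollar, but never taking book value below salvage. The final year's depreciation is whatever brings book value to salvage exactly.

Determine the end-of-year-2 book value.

$151,183

Depreciable base = $340,161 − $31,400 = $308,761.
Year 1: DB = ⌊$340,161 × 200%/6⌋ = $113,387; SL = ⌊$308,761/6⌋ = $51,460 → take DB $113,387. Book value $226,774.
Year 2: DB = ⌊$226,774 × 200%/6⌋ = $75,591; SL = ⌊$195,374/5⌋ = $39,074 → take DB $75,591. Book value $151,183.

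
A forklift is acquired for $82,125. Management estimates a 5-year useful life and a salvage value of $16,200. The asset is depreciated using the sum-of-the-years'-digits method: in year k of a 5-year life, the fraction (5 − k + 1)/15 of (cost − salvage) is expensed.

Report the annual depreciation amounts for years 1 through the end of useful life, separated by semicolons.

Depreciable base = $82,125 − $16,200 = $65,925.
Sum of the years' digits = 5+4+3+2+1 = 15.
Year 1: $65,925 × 5/15 = $21,975. Book value $60,150.
Year 2: $65,925 × 4/15 = $17,580. Book value $42,570.
Year 3: $65,925 × 3/15 = $13,185. Book value $29,385.
Year 4: $65,925 × 2/15 = $8,790. Book value $20,595.
Year 5: $65,925 × 1/15 = $4,395. Book value $16,200.

$21,975; $17,580; $13,185; $8,790; $4,395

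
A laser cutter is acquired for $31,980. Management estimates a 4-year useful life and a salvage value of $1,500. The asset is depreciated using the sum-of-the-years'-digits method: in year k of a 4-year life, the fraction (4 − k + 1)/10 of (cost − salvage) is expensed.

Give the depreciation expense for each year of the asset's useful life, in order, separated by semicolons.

Depreciable base = $31,980 − $1,500 = $30,480.
Sum of the years' digits = 4+3+2+1 = 10.
Year 1: $30,480 × 4/10 = $12,192. Book value $19,788.
Year 2: $30,480 × 3/10 = $9,144. Book value $10,644.
Year 3: $30,480 × 2/10 = $6,096. Book value $4,548.
Year 4: $30,480 × 1/10 = $3,048. Book value $1,500.

$12,192; $9,144; $6,096; $3,048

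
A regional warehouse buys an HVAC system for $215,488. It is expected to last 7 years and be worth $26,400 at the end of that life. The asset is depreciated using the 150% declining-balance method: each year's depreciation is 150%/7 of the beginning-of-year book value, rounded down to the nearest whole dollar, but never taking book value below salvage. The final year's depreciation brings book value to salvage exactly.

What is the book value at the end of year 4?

Depreciable base = $215,488 − $26,400 = $189,088.
Year 1: ⌊$215,488 × 150%/7⌋ = $46,176. Book value $169,312.
Year 2: ⌊$169,312 × 150%/7⌋ = $36,281. Book value $133,031.
Year 3: ⌊$133,031 × 150%/7⌋ = $28,506. Book value $104,525.
Year 4: ⌊$104,525 × 150%/7⌋ = $22,398. Book value $82,127.

$82,127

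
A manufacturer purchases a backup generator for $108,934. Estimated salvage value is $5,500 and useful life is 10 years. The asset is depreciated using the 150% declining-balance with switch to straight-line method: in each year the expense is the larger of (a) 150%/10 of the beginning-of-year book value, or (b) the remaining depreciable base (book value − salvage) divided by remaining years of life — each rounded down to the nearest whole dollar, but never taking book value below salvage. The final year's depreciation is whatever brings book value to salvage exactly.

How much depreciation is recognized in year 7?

$8,561

Depreciable base = $108,934 − $5,500 = $103,434.
Year 1: DB = ⌊$108,934 × 150%/10⌋ = $16,340; SL = ⌊$103,434/10⌋ = $10,343 → take DB $16,340. Book value $92,594.
Year 2: DB = ⌊$92,594 × 150%/10⌋ = $13,889; SL = ⌊$87,094/9⌋ = $9,677 → take DB $13,889. Book value $78,705.
Year 3: DB = ⌊$78,705 × 150%/10⌋ = $11,805; SL = ⌊$73,205/8⌋ = $9,150 → take DB $11,805. Book value $66,900.
Year 4: DB = ⌊$66,900 × 150%/10⌋ = $10,035; SL = ⌊$61,400/7⌋ = $8,771 → take DB $10,035. Book value $56,865.
Year 5: DB = ⌊$56,865 × 150%/10⌋ = $8,529; SL = ⌊$51,365/6⌋ = $8,560 → take SL $8,560. Book value $48,305.
Year 6: DB = ⌊$48,305 × 150%/10⌋ = $7,245; SL = ⌊$42,805/5⌋ = $8,561 → take SL $8,561. Book value $39,744.
Year 7: DB = ⌊$39,744 × 150%/10⌋ = $5,961; SL = ⌊$34,244/4⌋ = $8,561 → take SL $8,561. Book value $31,183.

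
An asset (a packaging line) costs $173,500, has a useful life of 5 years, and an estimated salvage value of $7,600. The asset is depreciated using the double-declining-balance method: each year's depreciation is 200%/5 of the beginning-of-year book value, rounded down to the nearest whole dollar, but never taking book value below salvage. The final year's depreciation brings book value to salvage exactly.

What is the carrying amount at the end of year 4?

Depreciable base = $173,500 − $7,600 = $165,900.
Year 1: ⌊$173,500 × 200%/5⌋ = $69,400. Book value $104,100.
Year 2: ⌊$104,100 × 200%/5⌋ = $41,640. Book value $62,460.
Year 3: ⌊$62,460 × 200%/5⌋ = $24,984. Book value $37,476.
Year 4: ⌊$37,476 × 200%/5⌋ = $14,990. Book value $22,486.

$22,486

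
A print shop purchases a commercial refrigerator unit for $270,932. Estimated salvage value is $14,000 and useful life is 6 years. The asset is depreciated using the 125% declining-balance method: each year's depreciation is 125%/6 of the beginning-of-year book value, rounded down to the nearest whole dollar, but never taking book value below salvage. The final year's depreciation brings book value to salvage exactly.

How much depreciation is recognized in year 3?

Depreciable base = $270,932 − $14,000 = $256,932.
Year 1: ⌊$270,932 × 125%/6⌋ = $56,444. Book value $214,488.
Year 2: ⌊$214,488 × 125%/6⌋ = $44,685. Book value $169,803.
Year 3: ⌊$169,803 × 125%/6⌋ = $35,375. Book value $134,428.

$35,375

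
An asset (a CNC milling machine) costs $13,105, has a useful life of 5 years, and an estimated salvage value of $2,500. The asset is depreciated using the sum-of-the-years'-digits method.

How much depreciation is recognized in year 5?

$707

Depreciable base = $13,105 − $2,500 = $10,605.
Sum of the years' digits = 5+4+3+2+1 = 15.
Year 1: $10,605 × 5/15 = $3,535. Book value $9,570.
Year 2: $10,605 × 4/15 = $2,828. Book value $6,742.
Year 3: $10,605 × 3/15 = $2,121. Book value $4,621.
Year 4: $10,605 × 2/15 = $1,414. Book value $3,207.
Year 5: $10,605 × 1/15 = $707. Book value $2,500.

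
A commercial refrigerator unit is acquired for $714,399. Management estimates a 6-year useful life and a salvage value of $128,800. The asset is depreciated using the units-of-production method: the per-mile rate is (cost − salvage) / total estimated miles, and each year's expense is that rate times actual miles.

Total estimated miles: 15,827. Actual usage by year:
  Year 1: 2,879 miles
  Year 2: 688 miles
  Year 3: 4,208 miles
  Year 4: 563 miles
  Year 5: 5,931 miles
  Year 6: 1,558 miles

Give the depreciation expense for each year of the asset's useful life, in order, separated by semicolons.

Depreciable base = $714,399 − $128,800 = $585,599.
Rate = $585,599 / 15,827 miles = $37 per mile.
Year 1: 2,879 × $37 = $106,523. Book value $607,876.
Year 2: 688 × $37 = $25,456. Book value $582,420.
Year 3: 4,208 × $37 = $155,696. Book value $426,724.
Year 4: 563 × $37 = $20,831. Book value $405,893.
Year 5: 5,931 × $37 = $219,447. Book value $186,446.
Year 6: 1,558 × $37 = $57,646. Book value $128,800.

$106,523; $25,456; $155,696; $20,831; $219,447; $57,646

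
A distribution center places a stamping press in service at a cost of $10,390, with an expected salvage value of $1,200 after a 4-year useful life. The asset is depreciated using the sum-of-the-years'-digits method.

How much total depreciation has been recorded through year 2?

Depreciable base = $10,390 − $1,200 = $9,190.
Sum of the years' digits = 4+3+2+1 = 10.
Year 1: $9,190 × 4/10 = $3,676. Book value $6,714.
Year 2: $9,190 × 3/10 = $2,757. Book value $3,957.
Accumulated through year 2 = $10,390 − $3,957 = $6,433.

$6,433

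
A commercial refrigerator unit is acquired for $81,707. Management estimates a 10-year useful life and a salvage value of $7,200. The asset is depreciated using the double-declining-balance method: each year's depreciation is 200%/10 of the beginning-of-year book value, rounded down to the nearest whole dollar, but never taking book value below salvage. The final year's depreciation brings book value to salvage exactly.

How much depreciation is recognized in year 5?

Depreciable base = $81,707 − $7,200 = $74,507.
Year 1: ⌊$81,707 × 200%/10⌋ = $16,341. Book value $65,366.
Year 2: ⌊$65,366 × 200%/10⌋ = $13,073. Book value $52,293.
Year 3: ⌊$52,293 × 200%/10⌋ = $10,458. Book value $41,835.
Year 4: ⌊$41,835 × 200%/10⌋ = $8,367. Book value $33,468.
Year 5: ⌊$33,468 × 200%/10⌋ = $6,693. Book value $26,775.

$6,693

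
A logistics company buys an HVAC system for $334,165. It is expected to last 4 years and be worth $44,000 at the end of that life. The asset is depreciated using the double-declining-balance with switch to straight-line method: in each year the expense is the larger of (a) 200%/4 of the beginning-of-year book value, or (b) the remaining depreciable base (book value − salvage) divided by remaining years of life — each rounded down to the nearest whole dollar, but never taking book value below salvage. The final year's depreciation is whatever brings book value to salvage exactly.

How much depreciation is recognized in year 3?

Depreciable base = $334,165 − $44,000 = $290,165.
Year 1: DB = ⌊$334,165 × 200%/4⌋ = $167,082; SL = ⌊$290,165/4⌋ = $72,541 → take DB $167,082. Book value $167,083.
Year 2: DB = ⌊$167,083 × 200%/4⌋ = $83,541; SL = ⌊$123,083/3⌋ = $41,027 → take DB $83,541. Book value $83,542.
Year 3: DB = ⌊$83,542 × 200%/4⌋ = $41,771; SL = ⌊$39,542/2⌋ = $19,771 → take DB $41,771, capped at $39,542. Book value $44,000.

$39,542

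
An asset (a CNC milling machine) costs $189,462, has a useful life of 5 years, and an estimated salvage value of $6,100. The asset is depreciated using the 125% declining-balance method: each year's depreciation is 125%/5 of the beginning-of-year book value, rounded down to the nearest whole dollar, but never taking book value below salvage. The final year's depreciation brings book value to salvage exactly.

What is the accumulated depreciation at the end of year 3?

$109,532

Depreciable base = $189,462 − $6,100 = $183,362.
Year 1: ⌊$189,462 × 125%/5⌋ = $47,365. Book value $142,097.
Year 2: ⌊$142,097 × 125%/5⌋ = $35,524. Book value $106,573.
Year 3: ⌊$106,573 × 125%/5⌋ = $26,643. Book value $79,930.
Accumulated through year 3 = $189,462 − $79,930 = $109,532.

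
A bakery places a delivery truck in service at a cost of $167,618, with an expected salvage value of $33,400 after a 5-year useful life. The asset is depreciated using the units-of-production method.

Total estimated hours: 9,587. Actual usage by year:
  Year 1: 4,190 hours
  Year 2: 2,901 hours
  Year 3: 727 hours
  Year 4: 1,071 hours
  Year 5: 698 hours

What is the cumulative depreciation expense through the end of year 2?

$99,274

Depreciable base = $167,618 − $33,400 = $134,218.
Rate = $134,218 / 9,587 hours = $14 per hour.
Year 1: 4,190 × $14 = $58,660. Book value $108,958.
Year 2: 2,901 × $14 = $40,614. Book value $68,344.
Accumulated through year 2 = $167,618 − $68,344 = $99,274.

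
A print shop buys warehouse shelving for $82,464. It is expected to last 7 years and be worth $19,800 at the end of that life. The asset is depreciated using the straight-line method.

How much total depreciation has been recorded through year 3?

Depreciable base = $82,464 − $19,800 = $62,664.
Annual expense = $62,664 / 7 = $8,952.
End of year 1: book value $73,512.
End of year 2: book value $64,560.
End of year 3: book value $55,608.
Accumulated through year 3 = $82,464 − $55,608 = $26,856.

$26,856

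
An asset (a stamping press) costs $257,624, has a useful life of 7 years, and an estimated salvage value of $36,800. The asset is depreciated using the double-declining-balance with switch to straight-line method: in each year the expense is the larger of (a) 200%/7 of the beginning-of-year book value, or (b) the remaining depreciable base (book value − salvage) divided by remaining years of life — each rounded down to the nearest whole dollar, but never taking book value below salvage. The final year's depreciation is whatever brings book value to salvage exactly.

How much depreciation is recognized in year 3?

$37,554

Depreciable base = $257,624 − $36,800 = $220,824.
Year 1: DB = ⌊$257,624 × 200%/7⌋ = $73,606; SL = ⌊$220,824/7⌋ = $31,546 → take DB $73,606. Book value $184,018.
Year 2: DB = ⌊$184,018 × 200%/7⌋ = $52,576; SL = ⌊$147,218/6⌋ = $24,536 → take DB $52,576. Book value $131,442.
Year 3: DB = ⌊$131,442 × 200%/7⌋ = $37,554; SL = ⌊$94,642/5⌋ = $18,928 → take DB $37,554. Book value $93,888.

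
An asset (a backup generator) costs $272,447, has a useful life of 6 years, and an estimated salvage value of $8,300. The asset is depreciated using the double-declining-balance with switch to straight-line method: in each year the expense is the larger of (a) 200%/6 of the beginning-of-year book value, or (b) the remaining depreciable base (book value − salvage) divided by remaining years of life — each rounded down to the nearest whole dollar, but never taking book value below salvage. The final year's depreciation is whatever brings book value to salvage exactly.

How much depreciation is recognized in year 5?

$22,759

Depreciable base = $272,447 − $8,300 = $264,147.
Year 1: DB = ⌊$272,447 × 200%/6⌋ = $90,815; SL = ⌊$264,147/6⌋ = $44,024 → take DB $90,815. Book value $181,632.
Year 2: DB = ⌊$181,632 × 200%/6⌋ = $60,544; SL = ⌊$173,332/5⌋ = $34,666 → take DB $60,544. Book value $121,088.
Year 3: DB = ⌊$121,088 × 200%/6⌋ = $40,362; SL = ⌊$112,788/4⌋ = $28,197 → take DB $40,362. Book value $80,726.
Year 4: DB = ⌊$80,726 × 200%/6⌋ = $26,908; SL = ⌊$72,426/3⌋ = $24,142 → take DB $26,908. Book value $53,818.
Year 5: DB = ⌊$53,818 × 200%/6⌋ = $17,939; SL = ⌊$45,518/2⌋ = $22,759 → take SL $22,759. Book value $31,059.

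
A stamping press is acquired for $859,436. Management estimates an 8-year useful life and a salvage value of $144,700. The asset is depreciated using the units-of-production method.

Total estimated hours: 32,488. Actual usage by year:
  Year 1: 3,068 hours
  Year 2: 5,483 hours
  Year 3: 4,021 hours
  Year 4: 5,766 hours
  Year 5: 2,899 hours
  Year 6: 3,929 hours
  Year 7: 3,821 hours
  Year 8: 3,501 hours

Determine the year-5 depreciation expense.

Depreciable base = $859,436 − $144,700 = $714,736.
Rate = $714,736 / 32,488 hours = $22 per hour.
Year 1: 3,068 × $22 = $67,496. Book value $791,940.
Year 2: 5,483 × $22 = $120,626. Book value $671,314.
Year 3: 4,021 × $22 = $88,462. Book value $582,852.
Year 4: 5,766 × $22 = $126,852. Book value $456,000.
Year 5: 2,899 × $22 = $63,778. Book value $392,222.

$63,778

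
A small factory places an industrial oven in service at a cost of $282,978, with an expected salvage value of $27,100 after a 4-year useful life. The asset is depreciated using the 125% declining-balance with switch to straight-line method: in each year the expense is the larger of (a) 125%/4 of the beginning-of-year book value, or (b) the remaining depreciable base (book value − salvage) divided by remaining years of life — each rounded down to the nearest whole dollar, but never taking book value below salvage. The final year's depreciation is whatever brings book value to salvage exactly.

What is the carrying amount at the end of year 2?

$133,752

Depreciable base = $282,978 − $27,100 = $255,878.
Year 1: DB = ⌊$282,978 × 125%/4⌋ = $88,430; SL = ⌊$255,878/4⌋ = $63,969 → take DB $88,430. Book value $194,548.
Year 2: DB = ⌊$194,548 × 125%/4⌋ = $60,796; SL = ⌊$167,448/3⌋ = $55,816 → take DB $60,796. Book value $133,752.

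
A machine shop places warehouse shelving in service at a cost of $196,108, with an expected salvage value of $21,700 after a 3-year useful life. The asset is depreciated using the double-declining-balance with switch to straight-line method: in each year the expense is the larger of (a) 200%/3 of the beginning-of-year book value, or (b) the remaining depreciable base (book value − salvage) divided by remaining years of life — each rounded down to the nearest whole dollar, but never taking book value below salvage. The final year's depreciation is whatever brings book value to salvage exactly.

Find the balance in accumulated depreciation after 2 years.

Depreciable base = $196,108 − $21,700 = $174,408.
Year 1: DB = ⌊$196,108 × 200%/3⌋ = $130,738; SL = ⌊$174,408/3⌋ = $58,136 → take DB $130,738. Book value $65,370.
Year 2: DB = ⌊$65,370 × 200%/3⌋ = $43,580; SL = ⌊$43,670/2⌋ = $21,835 → take DB $43,580. Book value $21,790.
Accumulated through year 2 = $196,108 − $21,790 = $174,318.

$174,318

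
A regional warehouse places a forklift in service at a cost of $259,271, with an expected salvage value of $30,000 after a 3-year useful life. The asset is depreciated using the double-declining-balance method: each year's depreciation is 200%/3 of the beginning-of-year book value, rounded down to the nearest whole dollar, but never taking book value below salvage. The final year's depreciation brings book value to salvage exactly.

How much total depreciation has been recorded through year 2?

$229,271

Depreciable base = $259,271 − $30,000 = $229,271.
Year 1: ⌊$259,271 × 200%/3⌋ = $172,847. Book value $86,424.
Year 2: ⌊$86,424 × 200%/3⌋ = $57,616, capped at $56,424. Book value $30,000.
Accumulated through year 2 = $259,271 − $30,000 = $229,271.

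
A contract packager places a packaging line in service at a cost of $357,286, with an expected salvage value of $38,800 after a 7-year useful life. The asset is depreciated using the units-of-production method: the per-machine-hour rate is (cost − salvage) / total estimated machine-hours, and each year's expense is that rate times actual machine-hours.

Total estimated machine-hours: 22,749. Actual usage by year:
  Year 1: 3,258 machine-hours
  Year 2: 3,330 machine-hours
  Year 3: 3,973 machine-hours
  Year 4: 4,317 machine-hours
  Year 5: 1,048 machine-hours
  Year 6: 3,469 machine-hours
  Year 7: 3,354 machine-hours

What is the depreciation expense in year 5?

Depreciable base = $357,286 − $38,800 = $318,486.
Rate = $318,486 / 22,749 machine-hours = $14 per machine-hour.
Year 1: 3,258 × $14 = $45,612. Book value $311,674.
Year 2: 3,330 × $14 = $46,620. Book value $265,054.
Year 3: 3,973 × $14 = $55,622. Book value $209,432.
Year 4: 4,317 × $14 = $60,438. Book value $148,994.
Year 5: 1,048 × $14 = $14,672. Book value $134,322.

$14,672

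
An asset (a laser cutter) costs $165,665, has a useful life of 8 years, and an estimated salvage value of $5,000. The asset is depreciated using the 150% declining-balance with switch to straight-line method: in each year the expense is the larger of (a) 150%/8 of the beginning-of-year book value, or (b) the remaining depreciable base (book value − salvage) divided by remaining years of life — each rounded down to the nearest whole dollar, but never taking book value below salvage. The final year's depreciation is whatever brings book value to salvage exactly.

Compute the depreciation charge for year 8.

$16,772

Depreciable base = $165,665 − $5,000 = $160,665.
Year 1: DB = ⌊$165,665 × 150%/8⌋ = $31,062; SL = ⌊$160,665/8⌋ = $20,083 → take DB $31,062. Book value $134,603.
Year 2: DB = ⌊$134,603 × 150%/8⌋ = $25,238; SL = ⌊$129,603/7⌋ = $18,514 → take DB $25,238. Book value $109,365.
Year 3: DB = ⌊$109,365 × 150%/8⌋ = $20,505; SL = ⌊$104,365/6⌋ = $17,394 → take DB $20,505. Book value $88,860.
Year 4: DB = ⌊$88,860 × 150%/8⌋ = $16,661; SL = ⌊$83,860/5⌋ = $16,772 → take SL $16,772. Book value $72,088.
Year 5: DB = ⌊$72,088 × 150%/8⌋ = $13,516; SL = ⌊$67,088/4⌋ = $16,772 → take SL $16,772. Book value $55,316.
Year 6: DB = ⌊$55,316 × 150%/8⌋ = $10,371; SL = ⌊$50,316/3⌋ = $16,772 → take SL $16,772. Book value $38,544.
Year 7: DB = ⌊$38,544 × 150%/8⌋ = $7,227; SL = ⌊$33,544/2⌋ = $16,772 → take SL $16,772. Book value $21,772.
Year 8 (final): $21,772 − $5,000 = $16,772. Book value $5,000.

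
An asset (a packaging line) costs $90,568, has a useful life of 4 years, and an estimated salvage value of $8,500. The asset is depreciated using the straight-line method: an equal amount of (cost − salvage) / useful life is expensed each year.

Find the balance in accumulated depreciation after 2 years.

$41,034

Depreciable base = $90,568 − $8,500 = $82,068.
Annual expense = $82,068 / 4 = $20,517.
End of year 1: book value $70,051.
End of year 2: book value $49,534.
Accumulated through year 2 = $90,568 − $49,534 = $41,034.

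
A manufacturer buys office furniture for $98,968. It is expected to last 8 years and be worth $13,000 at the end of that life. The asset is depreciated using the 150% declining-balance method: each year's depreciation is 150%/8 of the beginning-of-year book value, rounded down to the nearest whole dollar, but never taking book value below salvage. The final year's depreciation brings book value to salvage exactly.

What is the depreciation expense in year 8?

$10,136

Depreciable base = $98,968 − $13,000 = $85,968.
Year 1: ⌊$98,968 × 150%/8⌋ = $18,556. Book value $80,412.
Year 2: ⌊$80,412 × 150%/8⌋ = $15,077. Book value $65,335.
Year 3: ⌊$65,335 × 150%/8⌋ = $12,250. Book value $53,085.
Year 4: ⌊$53,085 × 150%/8⌋ = $9,953. Book value $43,132.
Year 5: ⌊$43,132 × 150%/8⌋ = $8,087. Book value $35,045.
Year 6: ⌊$35,045 × 150%/8⌋ = $6,570. Book value $28,475.
Year 7: ⌊$28,475 × 150%/8⌋ = $5,339. Book value $23,136.
Year 8 (final): $23,136 − $13,000 = $10,136. Book value $13,000.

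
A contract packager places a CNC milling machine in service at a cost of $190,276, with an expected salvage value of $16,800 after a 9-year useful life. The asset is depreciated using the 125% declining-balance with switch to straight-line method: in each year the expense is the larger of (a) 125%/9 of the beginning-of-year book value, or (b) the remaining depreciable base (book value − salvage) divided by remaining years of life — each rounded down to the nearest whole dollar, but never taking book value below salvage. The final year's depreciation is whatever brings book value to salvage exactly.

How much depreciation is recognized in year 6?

Depreciable base = $190,276 − $16,800 = $173,476.
Year 1: DB = ⌊$190,276 × 125%/9⌋ = $26,427; SL = ⌊$173,476/9⌋ = $19,275 → take DB $26,427. Book value $163,849.
Year 2: DB = ⌊$163,849 × 125%/9⌋ = $22,756; SL = ⌊$147,049/8⌋ = $18,381 → take DB $22,756. Book value $141,093.
Year 3: DB = ⌊$141,093 × 125%/9⌋ = $19,596; SL = ⌊$124,293/7⌋ = $17,756 → take DB $19,596. Book value $121,497.
Year 4: DB = ⌊$121,497 × 125%/9⌋ = $16,874; SL = ⌊$104,697/6⌋ = $17,449 → take SL $17,449. Book value $104,048.
Year 5: DB = ⌊$104,048 × 125%/9⌋ = $14,451; SL = ⌊$87,248/5⌋ = $17,449 → take SL $17,449. Book value $86,599.
Year 6: DB = ⌊$86,599 × 125%/9⌋ = $12,027; SL = ⌊$69,799/4⌋ = $17,449 → take SL $17,449. Book value $69,150.

$17,449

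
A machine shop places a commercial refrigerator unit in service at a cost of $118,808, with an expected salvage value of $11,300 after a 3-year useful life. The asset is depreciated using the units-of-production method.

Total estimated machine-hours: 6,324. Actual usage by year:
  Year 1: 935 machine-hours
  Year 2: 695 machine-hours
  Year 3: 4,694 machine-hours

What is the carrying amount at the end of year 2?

Depreciable base = $118,808 − $11,300 = $107,508.
Rate = $107,508 / 6,324 machine-hours = $17 per machine-hour.
Year 1: 935 × $17 = $15,895. Book value $102,913.
Year 2: 695 × $17 = $11,815. Book value $91,098.

$91,098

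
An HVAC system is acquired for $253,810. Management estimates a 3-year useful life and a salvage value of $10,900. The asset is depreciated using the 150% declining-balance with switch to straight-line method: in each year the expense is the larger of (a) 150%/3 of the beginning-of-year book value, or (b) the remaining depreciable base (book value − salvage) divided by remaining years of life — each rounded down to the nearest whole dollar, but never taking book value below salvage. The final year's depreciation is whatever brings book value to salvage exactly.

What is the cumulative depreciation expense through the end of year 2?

Depreciable base = $253,810 − $10,900 = $242,910.
Year 1: DB = ⌊$253,810 × 150%/3⌋ = $126,905; SL = ⌊$242,910/3⌋ = $80,970 → take DB $126,905. Book value $126,905.
Year 2: DB = ⌊$126,905 × 150%/3⌋ = $63,452; SL = ⌊$116,005/2⌋ = $58,002 → take DB $63,452. Book value $63,453.
Accumulated through year 2 = $253,810 − $63,453 = $190,357.

$190,357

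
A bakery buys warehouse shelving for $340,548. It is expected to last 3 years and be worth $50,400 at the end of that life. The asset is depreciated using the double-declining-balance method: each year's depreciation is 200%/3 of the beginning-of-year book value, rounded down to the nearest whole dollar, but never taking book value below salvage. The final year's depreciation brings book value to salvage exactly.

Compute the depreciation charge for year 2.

$63,116

Depreciable base = $340,548 − $50,400 = $290,148.
Year 1: ⌊$340,548 × 200%/3⌋ = $227,032. Book value $113,516.
Year 2: ⌊$113,516 × 200%/3⌋ = $75,677, capped at $63,116. Book value $50,400.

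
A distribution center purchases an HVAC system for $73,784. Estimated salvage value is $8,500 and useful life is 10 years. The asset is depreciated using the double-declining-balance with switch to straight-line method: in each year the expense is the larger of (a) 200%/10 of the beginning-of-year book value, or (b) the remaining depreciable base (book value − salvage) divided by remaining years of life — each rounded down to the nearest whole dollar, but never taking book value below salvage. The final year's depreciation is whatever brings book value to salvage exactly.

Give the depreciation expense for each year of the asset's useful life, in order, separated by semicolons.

$14,756; $11,805; $9,444; $7,555; $6,044; $4,836; $3,868; $3,095; $2,476; $1,405

Depreciable base = $73,784 − $8,500 = $65,284.
Year 1: DB = ⌊$73,784 × 200%/10⌋ = $14,756; SL = ⌊$65,284/10⌋ = $6,528 → take DB $14,756. Book value $59,028.
Year 2: DB = ⌊$59,028 × 200%/10⌋ = $11,805; SL = ⌊$50,528/9⌋ = $5,614 → take DB $11,805. Book value $47,223.
Year 3: DB = ⌊$47,223 × 200%/10⌋ = $9,444; SL = ⌊$38,723/8⌋ = $4,840 → take DB $9,444. Book value $37,779.
Year 4: DB = ⌊$37,779 × 200%/10⌋ = $7,555; SL = ⌊$29,279/7⌋ = $4,182 → take DB $7,555. Book value $30,224.
Year 5: DB = ⌊$30,224 × 200%/10⌋ = $6,044; SL = ⌊$21,724/6⌋ = $3,620 → take DB $6,044. Book value $24,180.
Year 6: DB = ⌊$24,180 × 200%/10⌋ = $4,836; SL = ⌊$15,680/5⌋ = $3,136 → take DB $4,836. Book value $19,344.
Year 7: DB = ⌊$19,344 × 200%/10⌋ = $3,868; SL = ⌊$10,844/4⌋ = $2,711 → take DB $3,868. Book value $15,476.
Year 8: DB = ⌊$15,476 × 200%/10⌋ = $3,095; SL = ⌊$6,976/3⌋ = $2,325 → take DB $3,095. Book value $12,381.
Year 9: DB = ⌊$12,381 × 200%/10⌋ = $2,476; SL = ⌊$3,881/2⌋ = $1,940 → take DB $2,476. Book value $9,905.
Year 10 (final): $9,905 − $8,500 = $1,405. Book value $8,500.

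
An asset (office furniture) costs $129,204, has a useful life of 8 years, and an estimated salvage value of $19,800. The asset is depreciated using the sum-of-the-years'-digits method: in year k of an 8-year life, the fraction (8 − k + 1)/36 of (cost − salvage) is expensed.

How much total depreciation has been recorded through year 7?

$106,365

Depreciable base = $129,204 − $19,800 = $109,404.
Sum of the years' digits = 8+7+6+5+4+3+2+1 = 36.
Year 1: $109,404 × 8/36 = $24,312. Book value $104,892.
Year 2: $109,404 × 7/36 = $21,273. Book value $83,619.
Year 3: $109,404 × 6/36 = $18,234. Book value $65,385.
Year 4: $109,404 × 5/36 = $15,195. Book value $50,190.
Year 5: $109,404 × 4/36 = $12,156. Book value $38,034.
Year 6: $109,404 × 3/36 = $9,117. Book value $28,917.
Year 7: $109,404 × 2/36 = $6,078. Book value $22,839.
Accumulated through year 7 = $129,204 − $22,839 = $106,365.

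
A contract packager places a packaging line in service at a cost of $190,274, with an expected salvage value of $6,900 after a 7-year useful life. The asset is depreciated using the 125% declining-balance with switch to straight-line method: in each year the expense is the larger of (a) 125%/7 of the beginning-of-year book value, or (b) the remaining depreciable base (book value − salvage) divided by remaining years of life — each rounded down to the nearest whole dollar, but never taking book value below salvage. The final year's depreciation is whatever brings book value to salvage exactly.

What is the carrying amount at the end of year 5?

Depreciable base = $190,274 − $6,900 = $183,374.
Year 1: DB = ⌊$190,274 × 125%/7⌋ = $33,977; SL = ⌊$183,374/7⌋ = $26,196 → take DB $33,977. Book value $156,297.
Year 2: DB = ⌊$156,297 × 125%/7⌋ = $27,910; SL = ⌊$149,397/6⌋ = $24,899 → take DB $27,910. Book value $128,387.
Year 3: DB = ⌊$128,387 × 125%/7⌋ = $22,926; SL = ⌊$121,487/5⌋ = $24,297 → take SL $24,297. Book value $104,090.
Year 4: DB = ⌊$104,090 × 125%/7⌋ = $18,587; SL = ⌊$97,190/4⌋ = $24,297 → take SL $24,297. Book value $79,793.
Year 5: DB = ⌊$79,793 × 125%/7⌋ = $14,248; SL = ⌊$72,893/3⌋ = $24,297 → take SL $24,297. Book value $55,496.

$55,496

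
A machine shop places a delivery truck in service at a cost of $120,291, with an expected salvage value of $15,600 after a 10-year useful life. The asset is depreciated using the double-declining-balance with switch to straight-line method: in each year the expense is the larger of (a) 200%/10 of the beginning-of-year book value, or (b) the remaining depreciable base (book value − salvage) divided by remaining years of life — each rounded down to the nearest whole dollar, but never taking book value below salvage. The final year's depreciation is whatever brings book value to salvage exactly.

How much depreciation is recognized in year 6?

$7,883

Depreciable base = $120,291 − $15,600 = $104,691.
Year 1: DB = ⌊$120,291 × 200%/10⌋ = $24,058; SL = ⌊$104,691/10⌋ = $10,469 → take DB $24,058. Book value $96,233.
Year 2: DB = ⌊$96,233 × 200%/10⌋ = $19,246; SL = ⌊$80,633/9⌋ = $8,959 → take DB $19,246. Book value $76,987.
Year 3: DB = ⌊$76,987 × 200%/10⌋ = $15,397; SL = ⌊$61,387/8⌋ = $7,673 → take DB $15,397. Book value $61,590.
Year 4: DB = ⌊$61,590 × 200%/10⌋ = $12,318; SL = ⌊$45,990/7⌋ = $6,570 → take DB $12,318. Book value $49,272.
Year 5: DB = ⌊$49,272 × 200%/10⌋ = $9,854; SL = ⌊$33,672/6⌋ = $5,612 → take DB $9,854. Book value $39,418.
Year 6: DB = ⌊$39,418 × 200%/10⌋ = $7,883; SL = ⌊$23,818/5⌋ = $4,763 → take DB $7,883. Book value $31,535.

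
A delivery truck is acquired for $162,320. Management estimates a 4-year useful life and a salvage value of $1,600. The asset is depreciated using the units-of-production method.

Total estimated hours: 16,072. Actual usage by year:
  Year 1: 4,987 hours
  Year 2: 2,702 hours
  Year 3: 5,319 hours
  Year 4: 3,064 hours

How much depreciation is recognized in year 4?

$30,640

Depreciable base = $162,320 − $1,600 = $160,720.
Rate = $160,720 / 16,072 hours = $10 per hour.
Year 1: 4,987 × $10 = $49,870. Book value $112,450.
Year 2: 2,702 × $10 = $27,020. Book value $85,430.
Year 3: 5,319 × $10 = $53,190. Book value $32,240.
Year 4: 3,064 × $10 = $30,640. Book value $1,600.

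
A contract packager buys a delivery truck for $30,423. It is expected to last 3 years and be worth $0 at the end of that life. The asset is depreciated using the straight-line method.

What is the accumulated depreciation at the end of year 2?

Depreciable base = $30,423 − $0 = $30,423.
Annual expense = $30,423 / 3 = $10,141.
End of year 1: book value $20,282.
End of year 2: book value $10,141.
Accumulated through year 2 = $30,423 − $10,141 = $20,282.

$20,282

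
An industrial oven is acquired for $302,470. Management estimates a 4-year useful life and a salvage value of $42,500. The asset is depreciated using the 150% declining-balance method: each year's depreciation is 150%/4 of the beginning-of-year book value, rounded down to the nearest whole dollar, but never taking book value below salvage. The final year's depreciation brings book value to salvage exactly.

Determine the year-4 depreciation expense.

$31,346

Depreciable base = $302,470 − $42,500 = $259,970.
Year 1: ⌊$302,470 × 150%/4⌋ = $113,426. Book value $189,044.
Year 2: ⌊$189,044 × 150%/4⌋ = $70,891. Book value $118,153.
Year 3: ⌊$118,153 × 150%/4⌋ = $44,307. Book value $73,846.
Year 4 (final): $73,846 − $42,500 = $31,346. Book value $42,500.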